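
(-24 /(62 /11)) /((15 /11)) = -484 /155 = -3.12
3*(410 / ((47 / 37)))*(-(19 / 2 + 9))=-17913.51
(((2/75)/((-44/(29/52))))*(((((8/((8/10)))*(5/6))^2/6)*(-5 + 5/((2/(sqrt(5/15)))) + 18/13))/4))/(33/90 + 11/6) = 170375/106007616-18125*sqrt(3)/48926592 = 0.00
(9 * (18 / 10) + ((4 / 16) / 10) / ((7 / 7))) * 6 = 1947 / 20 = 97.35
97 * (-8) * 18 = -13968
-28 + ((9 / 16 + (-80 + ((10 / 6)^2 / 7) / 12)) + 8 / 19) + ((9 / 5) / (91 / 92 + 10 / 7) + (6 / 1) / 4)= -5205463181 / 49699440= -104.74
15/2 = 7.50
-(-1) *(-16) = -16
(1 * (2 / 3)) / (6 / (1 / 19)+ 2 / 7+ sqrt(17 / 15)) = 56000 / 9599167 - 98 * sqrt(255) / 28797501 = 0.01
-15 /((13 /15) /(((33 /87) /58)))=-2475 /21866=-0.11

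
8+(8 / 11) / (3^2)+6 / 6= 899 / 99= 9.08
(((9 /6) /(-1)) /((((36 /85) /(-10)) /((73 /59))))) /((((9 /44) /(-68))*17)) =-1365100 /1593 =-856.94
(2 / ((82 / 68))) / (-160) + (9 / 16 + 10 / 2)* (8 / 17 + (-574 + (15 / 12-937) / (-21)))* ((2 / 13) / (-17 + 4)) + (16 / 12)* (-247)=-38855805773 / 131928160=-294.52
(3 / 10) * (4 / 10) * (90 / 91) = 54 / 455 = 0.12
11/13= 0.85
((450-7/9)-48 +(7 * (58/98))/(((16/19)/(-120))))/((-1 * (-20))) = -23831/2520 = -9.46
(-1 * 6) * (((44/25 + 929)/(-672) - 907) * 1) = 15260869/2800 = 5450.31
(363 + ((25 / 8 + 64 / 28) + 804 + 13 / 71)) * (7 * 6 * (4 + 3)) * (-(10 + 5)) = -1468603395 / 284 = -5171138.71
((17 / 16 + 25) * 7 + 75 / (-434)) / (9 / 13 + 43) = 115869 / 27776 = 4.17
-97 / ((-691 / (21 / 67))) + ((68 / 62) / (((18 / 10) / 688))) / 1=5415465443 / 12916863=419.26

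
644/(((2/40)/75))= 966000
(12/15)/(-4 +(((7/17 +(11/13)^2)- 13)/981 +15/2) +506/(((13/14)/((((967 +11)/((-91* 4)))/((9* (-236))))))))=332572734/1736534135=0.19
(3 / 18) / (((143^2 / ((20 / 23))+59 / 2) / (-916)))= -0.01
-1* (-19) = 19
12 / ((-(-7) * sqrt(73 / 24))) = 24 * sqrt(438) / 511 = 0.98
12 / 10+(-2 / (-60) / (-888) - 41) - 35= -1992673 / 26640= -74.80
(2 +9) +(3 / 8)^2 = 713 / 64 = 11.14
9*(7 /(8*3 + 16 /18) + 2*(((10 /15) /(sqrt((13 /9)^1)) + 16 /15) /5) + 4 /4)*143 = 396*sqrt(13) /5 + 1758471 /800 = 2483.65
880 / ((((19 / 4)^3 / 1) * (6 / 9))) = 84480 / 6859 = 12.32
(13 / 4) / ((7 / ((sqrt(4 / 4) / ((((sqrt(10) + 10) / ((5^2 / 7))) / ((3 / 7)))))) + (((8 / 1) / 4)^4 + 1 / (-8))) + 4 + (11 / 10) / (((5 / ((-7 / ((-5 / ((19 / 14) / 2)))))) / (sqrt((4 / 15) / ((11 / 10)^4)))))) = 21450 / (152 * sqrt(15) + 30184 * sqrt(10) + 433015) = 0.04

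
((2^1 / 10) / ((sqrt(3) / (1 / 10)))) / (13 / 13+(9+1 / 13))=13 * sqrt(3) / 19650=0.00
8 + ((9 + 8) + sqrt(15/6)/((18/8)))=2*sqrt(10)/9 + 25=25.70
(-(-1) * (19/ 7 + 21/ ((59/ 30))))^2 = 30591961/ 170569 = 179.35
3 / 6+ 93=187 / 2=93.50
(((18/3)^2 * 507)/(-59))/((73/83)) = -1514916/4307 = -351.73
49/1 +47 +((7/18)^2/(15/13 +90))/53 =1953487357/20348820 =96.00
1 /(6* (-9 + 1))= -1 /48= -0.02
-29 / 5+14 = 41 / 5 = 8.20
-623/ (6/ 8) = -2492/ 3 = -830.67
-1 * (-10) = 10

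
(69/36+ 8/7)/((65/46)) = 5911/2730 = 2.17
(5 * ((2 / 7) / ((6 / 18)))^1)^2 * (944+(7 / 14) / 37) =31435650 / 1813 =17339.02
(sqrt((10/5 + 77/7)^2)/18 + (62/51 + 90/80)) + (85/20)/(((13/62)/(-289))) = -93160699/15912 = -5854.74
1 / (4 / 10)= 5 / 2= 2.50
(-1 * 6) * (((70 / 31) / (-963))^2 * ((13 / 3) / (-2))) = 63700 / 891201609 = 0.00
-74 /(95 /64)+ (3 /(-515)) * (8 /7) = -3415112 /68495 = -49.86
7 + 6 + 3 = 16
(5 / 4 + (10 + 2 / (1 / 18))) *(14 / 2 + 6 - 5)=378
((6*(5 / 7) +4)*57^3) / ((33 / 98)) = 50125572 / 11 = 4556870.18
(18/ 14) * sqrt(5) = 9 * sqrt(5)/ 7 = 2.87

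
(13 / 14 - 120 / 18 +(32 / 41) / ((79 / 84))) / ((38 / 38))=-667703 / 136038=-4.91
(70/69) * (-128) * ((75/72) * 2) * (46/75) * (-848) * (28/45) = 21274624/243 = 87549.89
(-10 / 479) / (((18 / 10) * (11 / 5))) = -250 / 47421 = -0.01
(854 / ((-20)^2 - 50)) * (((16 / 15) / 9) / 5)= 0.06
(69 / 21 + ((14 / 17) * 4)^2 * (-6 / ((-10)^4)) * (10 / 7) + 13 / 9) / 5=10744082 / 11379375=0.94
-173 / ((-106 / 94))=8131 / 53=153.42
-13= -13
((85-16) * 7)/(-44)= -483/44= -10.98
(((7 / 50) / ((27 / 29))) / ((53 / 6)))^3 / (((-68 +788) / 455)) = 761253857 / 244195499250000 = 0.00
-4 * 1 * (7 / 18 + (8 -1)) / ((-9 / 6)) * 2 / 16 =133 / 54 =2.46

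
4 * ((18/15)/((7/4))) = 96/35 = 2.74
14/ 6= 7/ 3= 2.33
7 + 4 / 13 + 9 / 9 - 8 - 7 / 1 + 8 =17 / 13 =1.31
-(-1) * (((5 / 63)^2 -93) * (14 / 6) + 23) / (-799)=0.24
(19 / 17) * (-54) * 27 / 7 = -27702 / 119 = -232.79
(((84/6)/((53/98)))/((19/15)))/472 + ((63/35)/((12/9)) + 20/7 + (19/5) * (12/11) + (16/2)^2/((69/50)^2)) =18296720879509/435612551220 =42.00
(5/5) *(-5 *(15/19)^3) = -16875/6859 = -2.46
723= 723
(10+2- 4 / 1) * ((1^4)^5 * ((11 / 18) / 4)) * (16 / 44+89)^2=966289 / 99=9760.49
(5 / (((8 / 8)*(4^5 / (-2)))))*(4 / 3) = -5 / 384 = -0.01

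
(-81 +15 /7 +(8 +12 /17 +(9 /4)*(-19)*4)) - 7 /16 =-459985 /1904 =-241.59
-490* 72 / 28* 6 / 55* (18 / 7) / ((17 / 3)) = -11664 / 187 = -62.37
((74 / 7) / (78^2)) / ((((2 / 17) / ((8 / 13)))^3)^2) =1829048428544 / 51391035423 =35.59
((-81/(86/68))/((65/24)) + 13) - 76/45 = -310333/25155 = -12.34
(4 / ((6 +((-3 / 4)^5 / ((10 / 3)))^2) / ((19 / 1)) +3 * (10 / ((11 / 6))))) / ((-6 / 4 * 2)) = -87660953600 / 1096618318353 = -0.08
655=655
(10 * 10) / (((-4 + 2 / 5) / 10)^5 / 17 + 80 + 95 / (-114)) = 99609375000 / 78857067581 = 1.26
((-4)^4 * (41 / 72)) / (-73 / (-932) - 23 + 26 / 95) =-116164480 / 18047277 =-6.44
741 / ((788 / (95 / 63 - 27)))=-198341 / 8274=-23.97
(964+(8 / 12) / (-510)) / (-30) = -737459 / 22950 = -32.13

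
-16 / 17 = -0.94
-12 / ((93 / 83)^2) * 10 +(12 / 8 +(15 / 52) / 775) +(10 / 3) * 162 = 334252249 / 749580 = 445.92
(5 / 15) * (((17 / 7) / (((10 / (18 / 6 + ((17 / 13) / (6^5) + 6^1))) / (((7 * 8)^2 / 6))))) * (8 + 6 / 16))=3189.26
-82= -82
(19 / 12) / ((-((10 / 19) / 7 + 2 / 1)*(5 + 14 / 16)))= -2527 / 19458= -0.13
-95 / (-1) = 95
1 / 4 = 0.25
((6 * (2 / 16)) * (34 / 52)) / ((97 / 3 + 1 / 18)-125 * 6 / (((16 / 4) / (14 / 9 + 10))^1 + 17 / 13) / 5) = -19737 / 2346812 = -0.01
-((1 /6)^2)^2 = -1 /1296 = -0.00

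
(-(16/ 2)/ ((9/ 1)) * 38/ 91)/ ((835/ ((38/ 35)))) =-11552/ 23935275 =-0.00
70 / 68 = 35 / 34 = 1.03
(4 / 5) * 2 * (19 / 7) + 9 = 467 / 35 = 13.34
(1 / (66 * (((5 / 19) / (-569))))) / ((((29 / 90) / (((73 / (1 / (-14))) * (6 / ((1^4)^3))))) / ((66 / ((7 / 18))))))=3068421264 / 29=105807629.79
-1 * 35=-35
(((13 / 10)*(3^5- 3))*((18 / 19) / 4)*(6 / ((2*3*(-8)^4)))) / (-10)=-351 / 194560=-0.00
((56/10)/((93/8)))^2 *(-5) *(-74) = 3713024/43245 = 85.86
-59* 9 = -531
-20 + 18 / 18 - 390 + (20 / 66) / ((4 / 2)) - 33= -14581 / 33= -441.85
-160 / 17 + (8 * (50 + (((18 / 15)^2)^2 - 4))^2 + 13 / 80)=1963427630041 / 106250000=18479.32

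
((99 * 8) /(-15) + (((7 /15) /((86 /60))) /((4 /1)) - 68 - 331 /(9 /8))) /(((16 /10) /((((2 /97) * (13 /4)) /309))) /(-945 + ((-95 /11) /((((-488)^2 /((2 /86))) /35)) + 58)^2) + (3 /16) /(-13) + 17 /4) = -5125866551949749081980418824 /90000683285653196241707799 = -56.95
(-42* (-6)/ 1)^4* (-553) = -2230115182848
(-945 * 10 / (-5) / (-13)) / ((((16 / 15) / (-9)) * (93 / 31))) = 42525 / 104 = 408.89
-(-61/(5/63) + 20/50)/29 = 3841/145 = 26.49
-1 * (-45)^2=-2025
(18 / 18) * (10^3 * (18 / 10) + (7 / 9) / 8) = 129607 / 72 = 1800.10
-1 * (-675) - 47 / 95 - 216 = 43558 / 95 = 458.51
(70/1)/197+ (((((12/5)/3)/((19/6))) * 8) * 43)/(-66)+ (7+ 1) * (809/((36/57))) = 6328108064/617595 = 10246.37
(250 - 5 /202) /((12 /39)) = 656435 /808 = 812.42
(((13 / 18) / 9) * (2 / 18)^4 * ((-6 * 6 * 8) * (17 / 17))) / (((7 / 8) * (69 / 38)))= -63232 / 28520667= -0.00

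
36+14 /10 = 187 /5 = 37.40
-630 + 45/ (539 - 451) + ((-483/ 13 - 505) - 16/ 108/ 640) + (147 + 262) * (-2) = -1229121683/ 617760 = -1989.64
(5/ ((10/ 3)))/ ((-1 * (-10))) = 0.15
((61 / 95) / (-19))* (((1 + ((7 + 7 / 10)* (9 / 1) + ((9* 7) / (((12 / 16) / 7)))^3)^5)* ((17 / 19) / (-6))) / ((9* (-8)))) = -36011348769108455825973157537296621922647042019841 / 1481544000000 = -24306634679164746930211430000000000000.00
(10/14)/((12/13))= 0.77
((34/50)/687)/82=17/1408350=0.00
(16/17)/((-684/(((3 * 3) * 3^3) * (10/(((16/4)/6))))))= -1620/323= -5.02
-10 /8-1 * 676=-2709 /4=-677.25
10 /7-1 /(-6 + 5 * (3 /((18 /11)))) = 148 /133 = 1.11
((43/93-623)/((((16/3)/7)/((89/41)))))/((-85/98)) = 220923899/108035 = 2044.93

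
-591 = -591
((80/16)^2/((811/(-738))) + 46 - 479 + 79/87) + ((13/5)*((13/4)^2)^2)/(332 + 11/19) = -259074735496021/570687594240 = -453.97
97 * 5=485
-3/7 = -0.43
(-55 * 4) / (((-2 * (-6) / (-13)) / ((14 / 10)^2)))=7007 / 15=467.13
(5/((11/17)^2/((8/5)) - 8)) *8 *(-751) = 3881.98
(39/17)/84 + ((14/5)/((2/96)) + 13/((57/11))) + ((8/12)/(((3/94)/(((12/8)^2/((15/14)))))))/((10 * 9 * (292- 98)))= 81088997123/592155900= 136.94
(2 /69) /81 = 0.00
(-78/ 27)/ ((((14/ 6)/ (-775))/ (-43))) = -866450/ 21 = -41259.52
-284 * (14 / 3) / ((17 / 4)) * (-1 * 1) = 15904 / 51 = 311.84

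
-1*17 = -17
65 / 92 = 0.71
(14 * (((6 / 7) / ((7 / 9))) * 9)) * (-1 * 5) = -4860 / 7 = -694.29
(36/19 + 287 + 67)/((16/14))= 23667/76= 311.41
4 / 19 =0.21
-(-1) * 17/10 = 17/10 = 1.70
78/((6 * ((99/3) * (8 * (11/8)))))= 0.04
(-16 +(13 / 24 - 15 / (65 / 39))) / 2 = -587 / 48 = -12.23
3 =3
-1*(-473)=473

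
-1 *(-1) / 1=1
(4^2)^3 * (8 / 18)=16384 / 9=1820.44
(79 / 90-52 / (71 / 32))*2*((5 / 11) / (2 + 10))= -144151 / 84348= -1.71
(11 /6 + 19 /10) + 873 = 13151 /15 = 876.73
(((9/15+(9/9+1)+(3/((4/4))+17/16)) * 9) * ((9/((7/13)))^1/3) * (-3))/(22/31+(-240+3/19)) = 330575661/78875440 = 4.19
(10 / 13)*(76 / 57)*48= 640 / 13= 49.23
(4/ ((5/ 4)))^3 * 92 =376832/ 125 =3014.66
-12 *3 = -36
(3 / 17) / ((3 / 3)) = 3 / 17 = 0.18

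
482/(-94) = -241/47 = -5.13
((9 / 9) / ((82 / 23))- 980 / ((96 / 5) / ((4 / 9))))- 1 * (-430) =451208 / 1107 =407.60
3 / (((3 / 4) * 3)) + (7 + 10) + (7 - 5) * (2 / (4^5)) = 14083 / 768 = 18.34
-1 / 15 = -0.07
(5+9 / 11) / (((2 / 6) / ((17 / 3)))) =1088 / 11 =98.91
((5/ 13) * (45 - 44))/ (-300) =-1/ 780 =-0.00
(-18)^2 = 324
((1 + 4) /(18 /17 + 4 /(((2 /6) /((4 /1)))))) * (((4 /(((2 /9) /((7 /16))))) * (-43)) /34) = -4515 /4448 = -1.02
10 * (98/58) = 490/29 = 16.90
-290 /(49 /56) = -2320 /7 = -331.43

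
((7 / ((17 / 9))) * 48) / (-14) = -216 / 17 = -12.71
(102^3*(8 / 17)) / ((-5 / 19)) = -9488448 / 5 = -1897689.60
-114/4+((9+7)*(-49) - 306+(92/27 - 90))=-65075/54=-1205.09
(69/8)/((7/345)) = 23805/56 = 425.09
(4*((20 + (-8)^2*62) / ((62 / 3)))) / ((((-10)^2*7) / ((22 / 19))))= 131604 / 103075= 1.28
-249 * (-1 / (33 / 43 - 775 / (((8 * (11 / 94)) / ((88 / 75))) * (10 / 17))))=-160605 / 1064572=-0.15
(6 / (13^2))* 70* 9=3780 / 169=22.37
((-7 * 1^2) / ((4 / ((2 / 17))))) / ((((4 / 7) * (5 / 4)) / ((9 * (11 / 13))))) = -4851 / 2210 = -2.20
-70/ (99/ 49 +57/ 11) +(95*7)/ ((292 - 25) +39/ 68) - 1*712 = -564462691/ 784811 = -719.23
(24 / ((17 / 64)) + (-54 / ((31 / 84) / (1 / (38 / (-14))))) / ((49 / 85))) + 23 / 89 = 164084995 / 891157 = 184.13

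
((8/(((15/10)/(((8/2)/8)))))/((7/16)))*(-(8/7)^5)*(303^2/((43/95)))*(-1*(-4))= -48776148418560/5058907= -9641637.69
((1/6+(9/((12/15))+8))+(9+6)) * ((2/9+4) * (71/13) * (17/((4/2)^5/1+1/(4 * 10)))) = 27060940/64233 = 421.29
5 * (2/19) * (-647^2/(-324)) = 2093045/3078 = 680.00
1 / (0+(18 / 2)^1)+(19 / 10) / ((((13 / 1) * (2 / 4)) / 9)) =1604 / 585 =2.74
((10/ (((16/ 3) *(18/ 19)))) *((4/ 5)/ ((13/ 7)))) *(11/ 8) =1463/ 1248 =1.17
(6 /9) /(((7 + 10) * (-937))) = -2 /47787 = -0.00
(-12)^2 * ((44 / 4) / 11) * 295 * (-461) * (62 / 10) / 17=-121416336 / 17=-7142137.41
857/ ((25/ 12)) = 10284/ 25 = 411.36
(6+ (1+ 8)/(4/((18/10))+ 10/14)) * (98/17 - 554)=-3125928/629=-4969.68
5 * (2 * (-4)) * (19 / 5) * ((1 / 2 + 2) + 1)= -532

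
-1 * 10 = -10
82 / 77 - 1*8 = -534 / 77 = -6.94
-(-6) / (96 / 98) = 49 / 8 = 6.12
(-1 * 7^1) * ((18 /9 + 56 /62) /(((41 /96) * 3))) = -15.86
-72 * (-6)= 432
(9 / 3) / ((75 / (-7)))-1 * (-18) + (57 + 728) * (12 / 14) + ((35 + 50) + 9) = 137301 / 175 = 784.58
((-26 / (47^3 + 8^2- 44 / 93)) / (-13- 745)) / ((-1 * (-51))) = 403 / 62248703021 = 0.00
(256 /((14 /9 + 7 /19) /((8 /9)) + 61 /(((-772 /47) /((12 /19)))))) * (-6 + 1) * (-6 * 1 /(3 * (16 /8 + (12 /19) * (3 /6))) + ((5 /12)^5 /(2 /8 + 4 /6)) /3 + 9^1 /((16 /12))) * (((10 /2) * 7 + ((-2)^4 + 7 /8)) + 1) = 2202261.26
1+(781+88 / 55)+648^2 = 2103438 / 5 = 420687.60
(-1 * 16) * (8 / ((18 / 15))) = -320 / 3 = -106.67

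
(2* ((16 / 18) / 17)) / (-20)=-4 / 765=-0.01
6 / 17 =0.35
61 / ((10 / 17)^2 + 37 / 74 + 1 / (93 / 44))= 3278994 / 70909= 46.24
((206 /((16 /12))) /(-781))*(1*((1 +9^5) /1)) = -9123225 /781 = -11681.47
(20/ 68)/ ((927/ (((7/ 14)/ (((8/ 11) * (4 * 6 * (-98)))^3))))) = -6655/ 209961933946748928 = -0.00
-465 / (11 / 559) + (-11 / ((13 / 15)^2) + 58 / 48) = -1054895849 / 44616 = -23643.89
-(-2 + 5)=-3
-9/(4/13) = -117/4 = -29.25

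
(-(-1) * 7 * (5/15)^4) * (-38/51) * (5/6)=-665/12393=-0.05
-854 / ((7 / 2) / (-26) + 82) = -44408 / 4257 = -10.43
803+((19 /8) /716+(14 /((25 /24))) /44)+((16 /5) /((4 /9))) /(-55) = 1265165769 /1575200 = 803.18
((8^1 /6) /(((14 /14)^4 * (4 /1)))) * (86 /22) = 1.30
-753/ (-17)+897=16002/ 17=941.29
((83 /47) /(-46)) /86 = -83 /185932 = -0.00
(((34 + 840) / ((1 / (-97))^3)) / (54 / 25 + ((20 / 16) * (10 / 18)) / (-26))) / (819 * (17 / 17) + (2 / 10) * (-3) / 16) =-497749950048000 / 1090181041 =-456575.50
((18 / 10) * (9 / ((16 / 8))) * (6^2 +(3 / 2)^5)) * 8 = 22599 / 8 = 2824.88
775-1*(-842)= 1617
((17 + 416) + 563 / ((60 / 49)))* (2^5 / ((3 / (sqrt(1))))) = 428536 / 45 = 9523.02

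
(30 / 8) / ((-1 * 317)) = -15 / 1268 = -0.01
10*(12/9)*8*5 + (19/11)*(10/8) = 70685/132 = 535.49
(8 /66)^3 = 64 /35937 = 0.00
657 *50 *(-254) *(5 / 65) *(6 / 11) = -50063400 / 143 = -350093.71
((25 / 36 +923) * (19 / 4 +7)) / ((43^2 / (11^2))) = 189109811 / 266256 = 710.26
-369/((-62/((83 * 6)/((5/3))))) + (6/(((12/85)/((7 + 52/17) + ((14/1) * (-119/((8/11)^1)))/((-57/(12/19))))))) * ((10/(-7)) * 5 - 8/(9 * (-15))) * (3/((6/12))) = -219404601391/3525165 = -62239.53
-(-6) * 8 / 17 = 48 / 17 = 2.82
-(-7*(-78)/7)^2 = -6084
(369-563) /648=-97 /324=-0.30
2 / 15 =0.13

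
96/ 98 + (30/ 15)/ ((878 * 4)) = 84337/ 86044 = 0.98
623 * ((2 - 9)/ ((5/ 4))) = -17444/ 5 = -3488.80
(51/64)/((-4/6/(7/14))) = -153/256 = -0.60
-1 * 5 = -5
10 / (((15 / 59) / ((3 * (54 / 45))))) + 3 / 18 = 4253 / 30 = 141.77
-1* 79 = -79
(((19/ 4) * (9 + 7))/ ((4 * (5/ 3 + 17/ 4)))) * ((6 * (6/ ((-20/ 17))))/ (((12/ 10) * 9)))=-646/ 71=-9.10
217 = 217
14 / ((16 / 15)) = 105 / 8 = 13.12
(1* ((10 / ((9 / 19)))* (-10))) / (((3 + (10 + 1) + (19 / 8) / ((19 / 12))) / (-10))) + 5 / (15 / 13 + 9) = 1678045 / 12276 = 136.69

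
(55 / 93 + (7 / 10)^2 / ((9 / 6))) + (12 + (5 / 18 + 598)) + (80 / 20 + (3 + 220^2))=341901916 / 6975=49018.20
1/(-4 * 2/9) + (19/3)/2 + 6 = 193/24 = 8.04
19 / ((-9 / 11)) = -209 / 9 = -23.22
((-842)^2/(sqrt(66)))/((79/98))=108255.81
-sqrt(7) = -2.65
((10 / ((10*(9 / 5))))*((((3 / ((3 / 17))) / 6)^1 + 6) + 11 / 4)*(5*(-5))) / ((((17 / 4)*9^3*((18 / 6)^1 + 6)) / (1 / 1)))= -17375 / 3011499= -0.01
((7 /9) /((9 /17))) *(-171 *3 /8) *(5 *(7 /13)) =-79135 /312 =-253.64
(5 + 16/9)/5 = 61/45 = 1.36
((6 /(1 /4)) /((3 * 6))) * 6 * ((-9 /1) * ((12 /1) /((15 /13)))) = -748.80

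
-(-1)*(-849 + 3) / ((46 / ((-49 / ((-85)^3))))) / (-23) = 20727 / 324872125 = 0.00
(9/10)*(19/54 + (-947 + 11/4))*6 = -101941/20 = -5097.05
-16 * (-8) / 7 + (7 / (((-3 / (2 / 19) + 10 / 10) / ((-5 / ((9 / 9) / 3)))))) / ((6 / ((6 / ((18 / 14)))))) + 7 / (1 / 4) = 11378 / 231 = 49.26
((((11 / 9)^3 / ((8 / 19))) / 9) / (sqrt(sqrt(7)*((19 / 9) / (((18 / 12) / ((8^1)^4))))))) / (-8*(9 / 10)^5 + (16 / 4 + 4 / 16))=-4159375*sqrt(114)*7^(3 / 4) / 23216772096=-0.01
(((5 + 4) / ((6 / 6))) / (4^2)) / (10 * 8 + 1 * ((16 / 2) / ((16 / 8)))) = 3 / 448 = 0.01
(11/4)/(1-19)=-11/72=-0.15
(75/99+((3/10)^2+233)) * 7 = 5401879/3300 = 1636.93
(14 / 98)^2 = 1 / 49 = 0.02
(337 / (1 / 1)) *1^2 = 337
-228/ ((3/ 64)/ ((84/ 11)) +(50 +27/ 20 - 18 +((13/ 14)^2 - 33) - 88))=14300160/ 5442943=2.63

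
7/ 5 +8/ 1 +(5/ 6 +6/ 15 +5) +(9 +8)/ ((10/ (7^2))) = 1484/ 15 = 98.93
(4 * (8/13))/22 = 0.11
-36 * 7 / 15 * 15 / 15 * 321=-26964 / 5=-5392.80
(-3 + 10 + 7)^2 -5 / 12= 2347 / 12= 195.58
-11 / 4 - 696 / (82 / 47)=-401.68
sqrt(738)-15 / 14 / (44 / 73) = -1095 / 616+3 * sqrt(82) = 25.39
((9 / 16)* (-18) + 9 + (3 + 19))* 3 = 501 / 8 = 62.62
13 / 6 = 2.17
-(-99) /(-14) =-99 /14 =-7.07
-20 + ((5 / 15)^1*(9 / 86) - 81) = -100.97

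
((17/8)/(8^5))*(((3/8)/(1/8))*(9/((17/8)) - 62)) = -1473/131072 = -0.01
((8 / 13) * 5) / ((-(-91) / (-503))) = -20120 / 1183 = -17.01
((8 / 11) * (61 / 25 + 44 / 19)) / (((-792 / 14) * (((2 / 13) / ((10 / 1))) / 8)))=-365456 / 11495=-31.79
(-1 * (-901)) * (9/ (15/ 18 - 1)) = -48654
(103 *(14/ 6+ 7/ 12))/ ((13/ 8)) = 7210/ 39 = 184.87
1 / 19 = 0.05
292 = 292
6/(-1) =-6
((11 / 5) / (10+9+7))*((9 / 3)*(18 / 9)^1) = 33 / 65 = 0.51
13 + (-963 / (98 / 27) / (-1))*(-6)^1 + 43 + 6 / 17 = -1279109 / 833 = -1535.55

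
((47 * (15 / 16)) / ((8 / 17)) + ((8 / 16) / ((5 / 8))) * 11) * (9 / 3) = 196671 / 640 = 307.30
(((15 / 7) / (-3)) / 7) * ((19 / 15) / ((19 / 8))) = -8 / 147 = -0.05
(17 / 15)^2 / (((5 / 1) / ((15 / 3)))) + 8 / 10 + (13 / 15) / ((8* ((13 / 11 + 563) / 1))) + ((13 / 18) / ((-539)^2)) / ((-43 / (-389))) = 290914439102171 / 139550135432400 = 2.08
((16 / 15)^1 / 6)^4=4096 / 4100625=0.00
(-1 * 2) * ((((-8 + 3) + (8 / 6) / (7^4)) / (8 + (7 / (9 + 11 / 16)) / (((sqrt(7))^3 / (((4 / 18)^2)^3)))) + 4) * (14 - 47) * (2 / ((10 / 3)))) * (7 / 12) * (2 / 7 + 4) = 334.13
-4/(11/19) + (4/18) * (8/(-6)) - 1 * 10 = -5110/297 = -17.21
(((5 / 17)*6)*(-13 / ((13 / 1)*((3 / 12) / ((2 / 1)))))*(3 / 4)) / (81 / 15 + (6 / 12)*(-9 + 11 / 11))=-900 / 119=-7.56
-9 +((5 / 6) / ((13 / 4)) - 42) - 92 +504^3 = 4992932929 / 39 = 128023921.26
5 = 5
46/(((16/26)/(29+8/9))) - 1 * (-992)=116143/36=3226.19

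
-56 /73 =-0.77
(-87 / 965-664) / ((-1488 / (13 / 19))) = 8331011 / 27282480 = 0.31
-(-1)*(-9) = -9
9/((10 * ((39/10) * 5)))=3/65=0.05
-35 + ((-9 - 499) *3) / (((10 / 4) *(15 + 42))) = -4341 / 95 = -45.69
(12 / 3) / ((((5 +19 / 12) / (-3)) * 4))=-0.46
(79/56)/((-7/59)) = -4661/392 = -11.89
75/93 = 25/31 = 0.81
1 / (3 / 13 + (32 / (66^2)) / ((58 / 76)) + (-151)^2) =410553 / 9361117648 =0.00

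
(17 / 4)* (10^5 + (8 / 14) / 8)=23800017 / 56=425000.30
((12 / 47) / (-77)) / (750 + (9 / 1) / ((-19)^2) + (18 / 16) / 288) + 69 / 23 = 3.00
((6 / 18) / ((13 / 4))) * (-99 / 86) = -66 / 559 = -0.12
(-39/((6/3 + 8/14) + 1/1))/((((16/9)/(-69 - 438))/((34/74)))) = 21176883/14800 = 1430.87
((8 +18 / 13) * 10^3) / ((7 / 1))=122000 / 91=1340.66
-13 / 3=-4.33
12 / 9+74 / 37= 10 / 3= 3.33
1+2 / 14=8 / 7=1.14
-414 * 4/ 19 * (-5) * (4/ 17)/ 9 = 3680/ 323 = 11.39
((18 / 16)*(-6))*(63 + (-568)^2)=-8712549 / 4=-2178137.25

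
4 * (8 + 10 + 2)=80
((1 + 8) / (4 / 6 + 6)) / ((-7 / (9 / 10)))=-0.17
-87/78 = -29/26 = -1.12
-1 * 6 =-6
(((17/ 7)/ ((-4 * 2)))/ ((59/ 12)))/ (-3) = 0.02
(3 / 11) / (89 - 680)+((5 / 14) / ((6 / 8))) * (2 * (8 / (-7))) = -346867 / 318549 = -1.09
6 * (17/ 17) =6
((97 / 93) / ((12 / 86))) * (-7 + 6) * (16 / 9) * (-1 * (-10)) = -132.89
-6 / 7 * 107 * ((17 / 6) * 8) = -14552 / 7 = -2078.86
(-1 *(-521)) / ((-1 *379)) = -521 / 379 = -1.37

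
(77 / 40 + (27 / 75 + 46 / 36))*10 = 6413 / 180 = 35.63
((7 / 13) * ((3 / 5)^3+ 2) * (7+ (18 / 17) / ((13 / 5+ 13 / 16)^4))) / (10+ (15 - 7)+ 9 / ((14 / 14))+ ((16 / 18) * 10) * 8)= 20366619794987 / 238962921686125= 0.09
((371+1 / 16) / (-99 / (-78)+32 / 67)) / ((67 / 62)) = 2392611 / 12172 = 196.57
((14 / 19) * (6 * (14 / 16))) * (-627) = -4851 / 2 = -2425.50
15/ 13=1.15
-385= -385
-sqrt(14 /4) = -1.87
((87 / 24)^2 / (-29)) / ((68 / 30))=-435 / 2176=-0.20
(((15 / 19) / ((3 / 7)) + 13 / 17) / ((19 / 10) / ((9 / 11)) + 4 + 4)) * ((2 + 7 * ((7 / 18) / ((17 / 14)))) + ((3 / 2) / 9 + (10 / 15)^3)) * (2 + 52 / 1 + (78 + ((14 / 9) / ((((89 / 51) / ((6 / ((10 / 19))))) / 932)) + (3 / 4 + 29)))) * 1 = 31176429191369 / 2724008226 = 11445.06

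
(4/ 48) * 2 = 1/ 6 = 0.17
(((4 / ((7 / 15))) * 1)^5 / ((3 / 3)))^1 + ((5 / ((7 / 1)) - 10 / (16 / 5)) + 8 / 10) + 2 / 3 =93310096007 / 2016840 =46265.49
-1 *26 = -26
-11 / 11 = -1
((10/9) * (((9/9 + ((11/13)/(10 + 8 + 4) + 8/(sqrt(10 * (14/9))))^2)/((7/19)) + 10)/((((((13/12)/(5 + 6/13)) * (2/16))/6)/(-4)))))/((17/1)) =-35951591808/23791313 - 8288256 * sqrt(35)/1830101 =-1537.92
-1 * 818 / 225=-818 / 225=-3.64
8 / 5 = 1.60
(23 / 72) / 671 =23 / 48312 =0.00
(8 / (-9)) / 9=-8 / 81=-0.10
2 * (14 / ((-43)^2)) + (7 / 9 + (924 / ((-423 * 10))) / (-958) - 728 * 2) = -2725884981946 / 1873194165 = -1455.21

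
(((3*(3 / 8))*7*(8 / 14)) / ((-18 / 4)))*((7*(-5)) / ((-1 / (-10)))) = 350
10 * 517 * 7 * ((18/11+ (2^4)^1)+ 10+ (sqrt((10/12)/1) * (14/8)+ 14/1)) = 1564634.40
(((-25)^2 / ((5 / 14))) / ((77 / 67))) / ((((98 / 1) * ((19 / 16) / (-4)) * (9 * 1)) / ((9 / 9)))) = -536000 / 92169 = -5.82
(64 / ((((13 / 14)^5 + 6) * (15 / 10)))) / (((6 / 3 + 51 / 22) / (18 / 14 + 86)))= 132195295232 / 1025497545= 128.91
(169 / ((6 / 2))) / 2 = 169 / 6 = 28.17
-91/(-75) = 91/75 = 1.21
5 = 5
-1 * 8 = -8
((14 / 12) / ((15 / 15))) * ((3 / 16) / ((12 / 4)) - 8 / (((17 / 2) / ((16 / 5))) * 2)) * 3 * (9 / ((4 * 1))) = -123669 / 10880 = -11.37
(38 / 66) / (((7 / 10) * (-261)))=-190 / 60291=-0.00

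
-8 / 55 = -0.15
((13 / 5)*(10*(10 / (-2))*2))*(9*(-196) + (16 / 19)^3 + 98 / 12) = 9390548570 / 20577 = 456361.40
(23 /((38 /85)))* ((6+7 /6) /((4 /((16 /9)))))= 84065 /513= 163.87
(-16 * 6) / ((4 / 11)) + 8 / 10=-1316 / 5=-263.20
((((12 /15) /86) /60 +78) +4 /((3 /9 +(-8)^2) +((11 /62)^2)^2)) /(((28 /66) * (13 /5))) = 15795183181505981 /223187876098460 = 70.77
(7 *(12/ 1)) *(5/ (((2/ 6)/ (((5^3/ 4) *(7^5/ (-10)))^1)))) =-66177562.50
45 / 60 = 0.75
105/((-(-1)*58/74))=3885/29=133.97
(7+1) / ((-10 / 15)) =-12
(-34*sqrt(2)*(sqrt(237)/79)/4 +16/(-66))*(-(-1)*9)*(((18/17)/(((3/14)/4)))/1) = -1512*sqrt(474)/79 - 8064/187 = -459.81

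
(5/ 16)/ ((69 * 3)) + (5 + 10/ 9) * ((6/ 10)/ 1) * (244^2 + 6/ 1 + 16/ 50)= 18077048477/ 82800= 218321.84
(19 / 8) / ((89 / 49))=931 / 712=1.31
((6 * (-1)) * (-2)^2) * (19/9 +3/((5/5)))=-368/3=-122.67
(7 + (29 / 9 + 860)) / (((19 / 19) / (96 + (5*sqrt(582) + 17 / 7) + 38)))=39160*sqrt(582) / 9 + 7479560 / 63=223692.32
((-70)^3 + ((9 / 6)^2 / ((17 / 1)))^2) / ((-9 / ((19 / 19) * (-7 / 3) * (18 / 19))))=-11102223433 / 131784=-84245.61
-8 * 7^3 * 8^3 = -1404928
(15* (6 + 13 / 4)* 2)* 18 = 4995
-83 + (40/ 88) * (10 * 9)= -463/ 11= -42.09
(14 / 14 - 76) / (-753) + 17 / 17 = 276 / 251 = 1.10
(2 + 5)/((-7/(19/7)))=-19/7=-2.71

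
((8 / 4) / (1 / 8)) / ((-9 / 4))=-64 / 9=-7.11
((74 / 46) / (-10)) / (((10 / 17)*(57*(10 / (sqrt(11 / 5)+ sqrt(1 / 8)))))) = -629*sqrt(55) / 6555000 - 629*sqrt(2) / 5244000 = -0.00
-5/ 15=-1/ 3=-0.33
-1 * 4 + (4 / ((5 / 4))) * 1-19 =-99 / 5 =-19.80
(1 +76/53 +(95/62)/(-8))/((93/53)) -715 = -32922571/46128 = -713.72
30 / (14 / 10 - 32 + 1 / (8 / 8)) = -75 / 74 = -1.01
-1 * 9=-9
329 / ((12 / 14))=2303 / 6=383.83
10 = 10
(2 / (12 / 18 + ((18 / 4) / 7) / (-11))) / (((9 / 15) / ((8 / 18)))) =6160 / 2529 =2.44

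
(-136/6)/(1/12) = -272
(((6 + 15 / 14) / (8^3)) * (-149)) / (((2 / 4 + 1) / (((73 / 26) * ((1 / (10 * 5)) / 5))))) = -358941 / 23296000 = -0.02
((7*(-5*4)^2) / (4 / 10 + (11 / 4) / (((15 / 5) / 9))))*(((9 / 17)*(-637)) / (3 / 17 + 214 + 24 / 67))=-4302043200 / 8454683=-508.84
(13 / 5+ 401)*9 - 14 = 18092 / 5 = 3618.40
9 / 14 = 0.64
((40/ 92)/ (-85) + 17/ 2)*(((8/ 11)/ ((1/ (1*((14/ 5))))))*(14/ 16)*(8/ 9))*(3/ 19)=2604056/ 1225785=2.12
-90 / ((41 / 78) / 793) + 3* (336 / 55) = -306135972 / 2255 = -135758.75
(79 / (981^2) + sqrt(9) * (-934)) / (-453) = 2696535443 / 435949533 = 6.19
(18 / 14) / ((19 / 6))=54 / 133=0.41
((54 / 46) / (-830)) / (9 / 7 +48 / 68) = -1071 / 1508110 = -0.00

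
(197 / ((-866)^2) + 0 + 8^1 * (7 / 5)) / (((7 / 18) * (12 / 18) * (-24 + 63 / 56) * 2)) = -0.94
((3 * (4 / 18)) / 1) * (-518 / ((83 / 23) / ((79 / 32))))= -236.25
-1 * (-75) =75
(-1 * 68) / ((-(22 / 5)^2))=3.51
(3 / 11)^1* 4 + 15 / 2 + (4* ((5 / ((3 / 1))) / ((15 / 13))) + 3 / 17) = 48959 / 3366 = 14.55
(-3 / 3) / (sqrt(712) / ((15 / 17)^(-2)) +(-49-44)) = 14450 * sqrt(178) / 76258681 +2589151 / 228776043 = 0.01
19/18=1.06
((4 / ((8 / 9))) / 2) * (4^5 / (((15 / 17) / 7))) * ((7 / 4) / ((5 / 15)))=479808 / 5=95961.60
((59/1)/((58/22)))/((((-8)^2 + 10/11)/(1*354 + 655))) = 7203251/20706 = 347.88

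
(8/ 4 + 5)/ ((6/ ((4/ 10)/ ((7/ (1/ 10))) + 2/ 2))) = 88/ 75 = 1.17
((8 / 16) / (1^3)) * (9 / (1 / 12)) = 54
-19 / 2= -9.50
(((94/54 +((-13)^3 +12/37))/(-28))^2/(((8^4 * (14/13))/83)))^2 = 105136007393293346405025000625/7863756917944232743796736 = 13369.69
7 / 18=0.39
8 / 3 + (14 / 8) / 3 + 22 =101 / 4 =25.25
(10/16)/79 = 5/632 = 0.01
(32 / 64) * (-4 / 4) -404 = -404.50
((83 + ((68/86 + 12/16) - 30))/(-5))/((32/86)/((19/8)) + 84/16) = -178239/88345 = -2.02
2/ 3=0.67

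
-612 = -612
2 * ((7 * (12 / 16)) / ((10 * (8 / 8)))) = 21 / 20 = 1.05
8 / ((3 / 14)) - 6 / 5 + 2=572 / 15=38.13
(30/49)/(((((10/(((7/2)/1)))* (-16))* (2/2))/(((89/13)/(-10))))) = 267/29120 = 0.01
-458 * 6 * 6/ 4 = -4122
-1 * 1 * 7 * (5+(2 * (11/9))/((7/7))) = -469/9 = -52.11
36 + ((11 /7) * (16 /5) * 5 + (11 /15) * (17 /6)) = 39829 /630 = 63.22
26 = 26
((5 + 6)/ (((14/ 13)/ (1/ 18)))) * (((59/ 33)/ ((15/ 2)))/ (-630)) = -767/ 3572100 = -0.00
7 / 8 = 0.88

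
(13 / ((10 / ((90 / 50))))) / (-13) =-9 / 50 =-0.18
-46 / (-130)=23 / 65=0.35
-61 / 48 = -1.27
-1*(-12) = 12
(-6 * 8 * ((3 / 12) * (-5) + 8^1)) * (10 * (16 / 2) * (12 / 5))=-62208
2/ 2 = 1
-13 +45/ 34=-397/ 34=-11.68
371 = 371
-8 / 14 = -4 / 7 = -0.57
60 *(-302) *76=-1377120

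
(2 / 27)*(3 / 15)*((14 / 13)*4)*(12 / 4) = 112 / 585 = 0.19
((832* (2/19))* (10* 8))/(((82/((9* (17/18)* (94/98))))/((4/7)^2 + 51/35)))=122317312/98441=1242.54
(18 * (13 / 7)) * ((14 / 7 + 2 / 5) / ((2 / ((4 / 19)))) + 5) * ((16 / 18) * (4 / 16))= 25948 / 665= 39.02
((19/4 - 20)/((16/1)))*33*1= -2013/64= -31.45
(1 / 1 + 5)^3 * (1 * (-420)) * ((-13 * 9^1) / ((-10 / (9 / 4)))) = -2388204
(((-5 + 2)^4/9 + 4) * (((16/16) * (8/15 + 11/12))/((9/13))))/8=4901/1440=3.40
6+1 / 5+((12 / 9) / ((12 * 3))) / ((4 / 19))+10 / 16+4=11881 / 1080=11.00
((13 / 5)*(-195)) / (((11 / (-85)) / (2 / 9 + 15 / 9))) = 244205 / 33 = 7400.15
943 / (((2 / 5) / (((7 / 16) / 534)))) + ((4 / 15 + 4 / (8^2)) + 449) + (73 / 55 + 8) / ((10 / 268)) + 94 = 1245650697 / 1566400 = 795.23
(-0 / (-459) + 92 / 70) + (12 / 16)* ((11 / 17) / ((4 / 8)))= 2719 / 1190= 2.28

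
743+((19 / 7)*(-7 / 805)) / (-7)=743.00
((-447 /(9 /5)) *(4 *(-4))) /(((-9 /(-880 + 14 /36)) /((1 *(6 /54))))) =94364680 /2187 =43148.00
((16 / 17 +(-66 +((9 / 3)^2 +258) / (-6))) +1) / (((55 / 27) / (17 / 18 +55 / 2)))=-1417344 / 935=-1515.88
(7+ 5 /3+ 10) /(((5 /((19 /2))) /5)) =532 /3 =177.33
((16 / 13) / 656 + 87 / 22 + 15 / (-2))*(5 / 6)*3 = -51940 / 5863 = -8.86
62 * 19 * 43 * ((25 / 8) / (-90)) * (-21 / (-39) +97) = -171552.54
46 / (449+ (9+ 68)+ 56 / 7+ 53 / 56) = 2576 / 29957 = 0.09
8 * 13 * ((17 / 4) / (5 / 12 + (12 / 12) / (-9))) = 15912 / 11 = 1446.55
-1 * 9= -9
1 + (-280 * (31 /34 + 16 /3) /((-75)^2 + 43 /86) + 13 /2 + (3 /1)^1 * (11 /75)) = 218880997 /28690050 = 7.63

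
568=568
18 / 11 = 1.64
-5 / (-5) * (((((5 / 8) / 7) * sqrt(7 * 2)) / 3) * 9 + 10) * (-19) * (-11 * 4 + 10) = 4845 * sqrt(14) / 28 + 6460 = 7107.44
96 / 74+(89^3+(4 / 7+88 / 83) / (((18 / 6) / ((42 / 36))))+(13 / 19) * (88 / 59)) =7280790295267 / 10327773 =704971.95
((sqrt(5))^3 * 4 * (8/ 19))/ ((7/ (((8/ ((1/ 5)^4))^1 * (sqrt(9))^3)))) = 21600000 * sqrt(5)/ 133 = 363150.89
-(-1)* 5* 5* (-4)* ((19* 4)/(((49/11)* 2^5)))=-5225/98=-53.32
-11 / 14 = -0.79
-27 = -27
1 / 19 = 0.05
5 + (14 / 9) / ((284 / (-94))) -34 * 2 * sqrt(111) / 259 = 2866 / 639 -68 * sqrt(111) / 259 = 1.72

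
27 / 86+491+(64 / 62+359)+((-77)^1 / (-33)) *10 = 874.68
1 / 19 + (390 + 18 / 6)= 7468 / 19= 393.05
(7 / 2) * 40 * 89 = 12460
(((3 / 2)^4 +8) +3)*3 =48.19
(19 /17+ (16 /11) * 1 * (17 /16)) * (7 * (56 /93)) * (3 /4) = 48804 /5797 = 8.42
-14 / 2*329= -2303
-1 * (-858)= 858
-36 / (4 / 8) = -72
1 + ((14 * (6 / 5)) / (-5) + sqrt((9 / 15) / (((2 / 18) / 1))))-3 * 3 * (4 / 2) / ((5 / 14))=-1319 / 25 + 3 * sqrt(15) / 5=-50.44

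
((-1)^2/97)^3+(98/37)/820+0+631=8736397113857/13845249410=631.00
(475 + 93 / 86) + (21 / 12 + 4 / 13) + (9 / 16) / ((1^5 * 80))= 342123111 / 715520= 478.15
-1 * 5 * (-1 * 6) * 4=120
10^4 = 10000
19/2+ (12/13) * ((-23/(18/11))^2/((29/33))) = 1472665/6786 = 217.02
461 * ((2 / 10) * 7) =3227 / 5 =645.40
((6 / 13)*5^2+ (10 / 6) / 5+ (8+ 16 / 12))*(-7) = -5789 / 39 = -148.44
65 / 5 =13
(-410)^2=168100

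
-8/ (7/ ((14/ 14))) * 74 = -592/ 7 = -84.57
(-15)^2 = 225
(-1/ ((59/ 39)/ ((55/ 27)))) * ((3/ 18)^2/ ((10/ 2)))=-143/ 19116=-0.01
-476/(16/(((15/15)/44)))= -119/176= -0.68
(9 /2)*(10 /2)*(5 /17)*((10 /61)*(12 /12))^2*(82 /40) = 46125 /126514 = 0.36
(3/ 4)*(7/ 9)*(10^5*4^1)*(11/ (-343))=-7482.99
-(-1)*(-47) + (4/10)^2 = -1171/25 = -46.84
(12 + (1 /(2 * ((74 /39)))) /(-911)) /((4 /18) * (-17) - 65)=-14561073 /83458532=-0.17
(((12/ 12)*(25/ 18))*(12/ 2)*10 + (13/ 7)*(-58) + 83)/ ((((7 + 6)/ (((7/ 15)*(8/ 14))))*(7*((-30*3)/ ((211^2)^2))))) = -4879978063742/ 1289925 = -3783148.68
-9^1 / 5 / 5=-9 / 25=-0.36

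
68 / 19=3.58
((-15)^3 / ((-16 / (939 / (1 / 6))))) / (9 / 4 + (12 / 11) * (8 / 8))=34860375 / 98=355718.11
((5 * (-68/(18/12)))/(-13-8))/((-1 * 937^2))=-680/55312047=-0.00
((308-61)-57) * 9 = 1710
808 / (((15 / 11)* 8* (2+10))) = 1111 / 180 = 6.17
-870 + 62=-808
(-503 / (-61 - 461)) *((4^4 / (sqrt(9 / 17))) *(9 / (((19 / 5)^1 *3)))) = 321920 *sqrt(17) / 4959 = 267.66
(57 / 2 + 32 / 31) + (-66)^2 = 271903 / 62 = 4385.53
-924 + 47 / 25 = -23053 / 25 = -922.12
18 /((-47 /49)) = -882 /47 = -18.77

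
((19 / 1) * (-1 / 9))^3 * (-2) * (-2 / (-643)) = 27436 / 468747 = 0.06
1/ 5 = 0.20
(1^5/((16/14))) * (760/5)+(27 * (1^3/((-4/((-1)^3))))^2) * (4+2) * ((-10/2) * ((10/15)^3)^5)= 23540071/177147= 132.88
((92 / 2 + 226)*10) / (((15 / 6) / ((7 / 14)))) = 544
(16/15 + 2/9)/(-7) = -58/315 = -0.18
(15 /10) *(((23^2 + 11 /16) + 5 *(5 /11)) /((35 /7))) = 56175 /352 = 159.59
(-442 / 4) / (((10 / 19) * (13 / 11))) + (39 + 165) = 527 / 20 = 26.35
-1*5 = -5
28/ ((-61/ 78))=-2184/ 61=-35.80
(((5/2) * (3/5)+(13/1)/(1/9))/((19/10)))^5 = 2336639702990625/2476099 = 943677818.61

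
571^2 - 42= 325999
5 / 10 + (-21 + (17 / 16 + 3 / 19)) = -5861 / 304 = -19.28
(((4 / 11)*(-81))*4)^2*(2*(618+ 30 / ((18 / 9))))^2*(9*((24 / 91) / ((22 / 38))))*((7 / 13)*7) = 77336196052082688 / 224939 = 343809637510.98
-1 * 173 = -173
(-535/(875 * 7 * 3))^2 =11449/13505625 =0.00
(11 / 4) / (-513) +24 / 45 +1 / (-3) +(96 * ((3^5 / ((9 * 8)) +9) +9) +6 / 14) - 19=146054819 / 71820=2033.62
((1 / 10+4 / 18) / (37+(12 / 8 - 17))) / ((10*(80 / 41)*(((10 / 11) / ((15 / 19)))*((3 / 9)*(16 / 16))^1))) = 13079 / 6536000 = 0.00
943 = 943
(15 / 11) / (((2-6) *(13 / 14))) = -105 / 286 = -0.37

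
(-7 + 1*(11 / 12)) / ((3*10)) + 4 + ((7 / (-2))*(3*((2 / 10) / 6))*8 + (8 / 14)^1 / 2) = 1.28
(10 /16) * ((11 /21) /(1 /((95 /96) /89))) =5225 /1435392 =0.00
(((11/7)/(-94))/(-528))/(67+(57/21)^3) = 49/134638080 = 0.00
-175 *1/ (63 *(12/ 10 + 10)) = -125/ 504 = -0.25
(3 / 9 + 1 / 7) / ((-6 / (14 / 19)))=-10 / 171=-0.06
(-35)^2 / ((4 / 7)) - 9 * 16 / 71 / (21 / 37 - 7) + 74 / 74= 72494627 / 33796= 2145.07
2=2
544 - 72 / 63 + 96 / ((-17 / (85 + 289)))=-10984 / 7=-1569.14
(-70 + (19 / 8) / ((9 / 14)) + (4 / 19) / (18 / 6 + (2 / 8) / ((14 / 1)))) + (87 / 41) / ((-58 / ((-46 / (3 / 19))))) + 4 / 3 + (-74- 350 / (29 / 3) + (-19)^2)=27014435251 / 137443644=196.55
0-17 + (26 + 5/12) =113/12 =9.42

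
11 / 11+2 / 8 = 5 / 4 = 1.25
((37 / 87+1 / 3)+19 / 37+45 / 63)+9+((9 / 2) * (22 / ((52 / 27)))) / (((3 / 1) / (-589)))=-3937474301 / 390572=-10081.30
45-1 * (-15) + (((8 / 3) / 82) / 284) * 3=174661 / 2911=60.00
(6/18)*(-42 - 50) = -92/3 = -30.67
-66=-66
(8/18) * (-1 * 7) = -28/9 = -3.11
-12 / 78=-2 / 13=-0.15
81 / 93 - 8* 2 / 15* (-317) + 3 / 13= 2050676 / 6045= 339.24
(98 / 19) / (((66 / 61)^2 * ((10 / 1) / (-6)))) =-182329 / 68970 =-2.64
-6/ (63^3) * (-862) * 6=3448/ 27783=0.12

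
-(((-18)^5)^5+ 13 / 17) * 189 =77396862044760195220899806507431527 / 17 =4552756590868246777699989000000000.00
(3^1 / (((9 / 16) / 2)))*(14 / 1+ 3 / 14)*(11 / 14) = 17512 / 147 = 119.13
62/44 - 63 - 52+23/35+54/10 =-82801/770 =-107.53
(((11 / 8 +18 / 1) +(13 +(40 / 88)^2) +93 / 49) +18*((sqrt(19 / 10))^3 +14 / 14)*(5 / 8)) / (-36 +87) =57*sqrt(190) / 1360 +723015 / 806344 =1.47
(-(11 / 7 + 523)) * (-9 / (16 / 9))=37179 / 14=2655.64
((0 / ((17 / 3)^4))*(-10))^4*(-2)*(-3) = 0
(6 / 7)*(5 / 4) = 15 / 14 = 1.07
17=17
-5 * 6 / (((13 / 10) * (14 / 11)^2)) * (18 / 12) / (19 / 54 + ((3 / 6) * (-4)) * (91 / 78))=735075 / 68159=10.78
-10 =-10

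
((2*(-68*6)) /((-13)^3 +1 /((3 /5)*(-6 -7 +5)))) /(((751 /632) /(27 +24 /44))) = 3750257664 /435627313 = 8.61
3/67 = 0.04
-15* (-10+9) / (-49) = -15 / 49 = -0.31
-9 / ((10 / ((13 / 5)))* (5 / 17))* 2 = -1989 / 125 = -15.91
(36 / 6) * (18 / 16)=6.75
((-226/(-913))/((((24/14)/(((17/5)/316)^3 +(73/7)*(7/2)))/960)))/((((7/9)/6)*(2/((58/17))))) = 12738090957549327/191311457975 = 66583.00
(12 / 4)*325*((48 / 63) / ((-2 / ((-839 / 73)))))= 2181400 / 511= 4268.88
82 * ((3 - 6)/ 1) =-246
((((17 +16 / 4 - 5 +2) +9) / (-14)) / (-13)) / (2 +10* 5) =27 / 9464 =0.00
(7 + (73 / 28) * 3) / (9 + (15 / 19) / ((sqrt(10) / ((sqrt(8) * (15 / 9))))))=1348335 / 804748 -39425 * sqrt(5) / 402374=1.46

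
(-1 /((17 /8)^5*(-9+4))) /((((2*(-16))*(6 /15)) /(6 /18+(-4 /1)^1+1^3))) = 4096 /4259571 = 0.00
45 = 45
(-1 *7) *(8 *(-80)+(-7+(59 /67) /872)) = 264601883 /58424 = 4528.99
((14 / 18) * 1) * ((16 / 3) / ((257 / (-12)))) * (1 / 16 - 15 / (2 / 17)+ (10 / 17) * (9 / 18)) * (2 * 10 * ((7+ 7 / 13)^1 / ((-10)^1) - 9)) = -2455669664 / 511173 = -4803.99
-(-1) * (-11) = -11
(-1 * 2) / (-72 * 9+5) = 2 / 643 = 0.00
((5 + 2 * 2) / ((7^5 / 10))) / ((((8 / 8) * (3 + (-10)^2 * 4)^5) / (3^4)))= 7290 / 178655105109218101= 0.00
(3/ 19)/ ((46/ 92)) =6/ 19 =0.32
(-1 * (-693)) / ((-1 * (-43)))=693 / 43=16.12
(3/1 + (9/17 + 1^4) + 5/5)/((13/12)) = 1128/221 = 5.10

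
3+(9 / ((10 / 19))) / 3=87 / 10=8.70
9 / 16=0.56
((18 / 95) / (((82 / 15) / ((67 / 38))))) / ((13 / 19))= 1809 / 20254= 0.09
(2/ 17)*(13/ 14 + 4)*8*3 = 13.92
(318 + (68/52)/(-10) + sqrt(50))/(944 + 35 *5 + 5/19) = 95 *sqrt(2)/21266 + 25327/89180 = 0.29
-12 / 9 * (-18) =24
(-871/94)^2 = 758641/8836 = 85.86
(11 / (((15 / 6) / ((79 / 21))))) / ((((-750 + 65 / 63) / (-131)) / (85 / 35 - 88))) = -409137366 / 1651475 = -247.74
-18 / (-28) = 9 / 14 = 0.64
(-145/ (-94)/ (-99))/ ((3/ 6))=-145/ 4653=-0.03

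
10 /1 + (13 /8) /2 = 173 /16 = 10.81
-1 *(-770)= 770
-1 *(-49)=49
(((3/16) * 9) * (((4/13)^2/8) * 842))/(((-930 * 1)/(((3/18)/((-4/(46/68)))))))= 29049/57000320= 0.00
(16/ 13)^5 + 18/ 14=10681669/ 2599051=4.11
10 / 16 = 5 / 8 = 0.62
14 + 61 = 75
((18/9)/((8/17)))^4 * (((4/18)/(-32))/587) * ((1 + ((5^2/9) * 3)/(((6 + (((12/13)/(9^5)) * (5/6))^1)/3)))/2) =-1987528941397/199332744855552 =-0.01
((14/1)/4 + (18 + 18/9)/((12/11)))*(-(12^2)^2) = -452736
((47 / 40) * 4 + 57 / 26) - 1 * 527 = -33807 / 65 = -520.11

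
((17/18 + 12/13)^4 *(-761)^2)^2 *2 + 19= 446056757276234370534093242590273/4494660193026027648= 99241486145791.79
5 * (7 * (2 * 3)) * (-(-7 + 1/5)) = 1428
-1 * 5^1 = -5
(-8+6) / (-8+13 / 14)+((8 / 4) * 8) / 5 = 1724 / 495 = 3.48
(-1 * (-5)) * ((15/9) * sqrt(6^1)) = 25 * sqrt(6)/3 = 20.41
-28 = -28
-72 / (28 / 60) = -1080 / 7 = -154.29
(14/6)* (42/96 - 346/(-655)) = 70847/31440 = 2.25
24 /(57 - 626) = -24 /569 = -0.04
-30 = -30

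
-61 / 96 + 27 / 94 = -1571 / 4512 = -0.35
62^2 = 3844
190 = 190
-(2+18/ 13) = -44/ 13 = -3.38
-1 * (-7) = 7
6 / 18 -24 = -71 / 3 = -23.67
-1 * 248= -248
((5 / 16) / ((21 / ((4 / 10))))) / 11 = 1 / 1848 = 0.00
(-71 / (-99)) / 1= 0.72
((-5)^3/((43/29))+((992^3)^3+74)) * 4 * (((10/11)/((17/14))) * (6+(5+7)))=403212546289068770255049510870240/8041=50144577327331024779884280000.00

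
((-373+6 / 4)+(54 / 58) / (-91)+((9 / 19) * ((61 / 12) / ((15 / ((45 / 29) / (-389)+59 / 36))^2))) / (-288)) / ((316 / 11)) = -100686794667524276534741 / 7785670473253035417600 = -12.93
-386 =-386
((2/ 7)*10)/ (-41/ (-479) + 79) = 4790/ 132587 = 0.04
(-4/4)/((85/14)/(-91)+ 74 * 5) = -1274/471295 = -0.00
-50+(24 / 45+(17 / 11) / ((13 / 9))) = -103811 / 2145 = -48.40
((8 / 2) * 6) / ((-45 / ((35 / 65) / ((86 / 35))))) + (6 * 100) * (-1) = -1006396 / 1677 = -600.12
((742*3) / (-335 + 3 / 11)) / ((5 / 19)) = -33231 / 1315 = -25.27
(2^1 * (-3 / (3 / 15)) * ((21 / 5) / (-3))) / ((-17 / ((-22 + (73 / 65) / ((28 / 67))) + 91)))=-391413 / 2210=-177.11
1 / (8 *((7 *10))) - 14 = -7839 / 560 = -14.00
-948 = -948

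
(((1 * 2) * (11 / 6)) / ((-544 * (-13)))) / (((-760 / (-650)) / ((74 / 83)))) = 2035 / 5147328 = 0.00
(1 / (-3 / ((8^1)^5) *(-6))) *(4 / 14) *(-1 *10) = -327680 / 63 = -5201.27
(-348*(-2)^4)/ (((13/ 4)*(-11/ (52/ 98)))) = 44544/ 539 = 82.64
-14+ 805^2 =648011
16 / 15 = 1.07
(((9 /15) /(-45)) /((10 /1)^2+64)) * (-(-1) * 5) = -1 /2460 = -0.00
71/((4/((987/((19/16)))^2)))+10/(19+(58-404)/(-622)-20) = 305436490229/24909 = 12262093.63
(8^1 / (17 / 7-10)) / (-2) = 28 / 53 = 0.53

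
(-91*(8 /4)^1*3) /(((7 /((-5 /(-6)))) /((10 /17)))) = -650 /17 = -38.24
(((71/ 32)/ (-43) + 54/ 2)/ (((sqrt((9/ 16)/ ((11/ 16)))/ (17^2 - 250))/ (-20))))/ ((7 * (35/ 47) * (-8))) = 22656491 * sqrt(11)/ 134848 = 557.24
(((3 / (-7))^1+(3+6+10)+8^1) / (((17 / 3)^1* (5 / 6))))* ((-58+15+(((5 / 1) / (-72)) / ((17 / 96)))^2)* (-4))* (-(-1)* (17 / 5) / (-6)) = -27637864 / 50575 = -546.47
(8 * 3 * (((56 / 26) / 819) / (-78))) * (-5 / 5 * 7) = 112 / 19773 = 0.01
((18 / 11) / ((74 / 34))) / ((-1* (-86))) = 153 / 17501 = 0.01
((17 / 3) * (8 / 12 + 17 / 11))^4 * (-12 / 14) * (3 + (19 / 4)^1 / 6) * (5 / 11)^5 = -96356385391540625 / 61881979202604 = -1557.10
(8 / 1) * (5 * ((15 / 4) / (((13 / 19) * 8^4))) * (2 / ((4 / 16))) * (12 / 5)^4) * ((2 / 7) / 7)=9234 / 15925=0.58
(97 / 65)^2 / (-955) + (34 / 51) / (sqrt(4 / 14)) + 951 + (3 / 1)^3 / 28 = sqrt(14) / 3 + 107549329673 / 112976500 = 953.21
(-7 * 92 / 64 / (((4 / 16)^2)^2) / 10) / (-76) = 322 / 95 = 3.39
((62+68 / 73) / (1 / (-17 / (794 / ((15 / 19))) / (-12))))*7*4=1366715 / 550639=2.48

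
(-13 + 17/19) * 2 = -460/19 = -24.21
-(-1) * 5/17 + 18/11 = 361/187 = 1.93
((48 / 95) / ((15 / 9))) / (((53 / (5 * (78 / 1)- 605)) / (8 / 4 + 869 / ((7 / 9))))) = -9702864 / 7049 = -1376.49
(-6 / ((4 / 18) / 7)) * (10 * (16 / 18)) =-1680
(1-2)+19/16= 3/16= 0.19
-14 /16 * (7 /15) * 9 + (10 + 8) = 573 /40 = 14.32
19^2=361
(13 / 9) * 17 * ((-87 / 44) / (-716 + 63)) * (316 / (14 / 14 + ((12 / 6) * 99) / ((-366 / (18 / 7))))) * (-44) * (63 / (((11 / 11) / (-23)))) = -417688347804 / 109051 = -3830211.07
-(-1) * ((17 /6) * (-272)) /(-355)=2312 /1065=2.17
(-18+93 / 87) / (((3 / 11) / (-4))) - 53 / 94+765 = 8282335 / 8178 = 1012.76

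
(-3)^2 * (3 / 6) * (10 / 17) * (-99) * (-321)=1430055 / 17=84120.88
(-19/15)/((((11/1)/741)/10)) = -9386/11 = -853.27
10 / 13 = 0.77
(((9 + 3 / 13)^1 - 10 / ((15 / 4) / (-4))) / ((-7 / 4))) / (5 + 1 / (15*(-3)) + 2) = -23280 / 14287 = -1.63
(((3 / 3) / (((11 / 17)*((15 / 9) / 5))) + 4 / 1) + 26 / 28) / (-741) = -491 / 38038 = -0.01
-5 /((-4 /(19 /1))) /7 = 95 /28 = 3.39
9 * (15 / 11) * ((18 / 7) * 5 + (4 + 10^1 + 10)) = 34830 / 77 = 452.34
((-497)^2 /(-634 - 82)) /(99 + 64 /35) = -8645315 /2526764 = -3.42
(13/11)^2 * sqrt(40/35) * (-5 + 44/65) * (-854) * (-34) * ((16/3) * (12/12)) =-484884608 * sqrt(14)/1815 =-999598.94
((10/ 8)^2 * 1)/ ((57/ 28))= 175/ 228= 0.77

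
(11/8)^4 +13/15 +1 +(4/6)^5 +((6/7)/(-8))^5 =466122526741/83642388480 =5.57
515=515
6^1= 6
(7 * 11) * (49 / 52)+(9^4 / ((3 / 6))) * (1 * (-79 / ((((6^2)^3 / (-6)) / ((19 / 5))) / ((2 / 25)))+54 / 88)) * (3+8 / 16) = 8121507527 / 286000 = 28396.88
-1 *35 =-35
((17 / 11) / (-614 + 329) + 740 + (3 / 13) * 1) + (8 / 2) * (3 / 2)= 30412414 / 40755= 746.23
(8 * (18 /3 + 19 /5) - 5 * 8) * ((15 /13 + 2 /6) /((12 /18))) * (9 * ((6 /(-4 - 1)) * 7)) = -2104704 /325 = -6476.01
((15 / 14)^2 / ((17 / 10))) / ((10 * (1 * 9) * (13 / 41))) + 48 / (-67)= -2010493 / 2902172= -0.69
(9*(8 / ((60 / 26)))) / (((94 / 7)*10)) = 273 / 1175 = 0.23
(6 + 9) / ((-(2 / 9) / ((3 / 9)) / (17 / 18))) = -85 / 4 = -21.25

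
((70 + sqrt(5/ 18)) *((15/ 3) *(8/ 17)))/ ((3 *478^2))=5 *sqrt(10)/ 8739513 + 700/ 2913171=0.00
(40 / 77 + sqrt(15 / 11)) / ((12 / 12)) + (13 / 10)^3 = sqrt(165) / 11 + 209169 / 77000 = 3.88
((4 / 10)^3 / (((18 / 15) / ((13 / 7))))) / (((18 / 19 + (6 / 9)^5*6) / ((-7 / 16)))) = -6669 / 267400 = -0.02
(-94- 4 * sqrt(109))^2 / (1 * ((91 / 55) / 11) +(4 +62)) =454960 * sqrt(109) / 40021 +6400900 / 40021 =278.62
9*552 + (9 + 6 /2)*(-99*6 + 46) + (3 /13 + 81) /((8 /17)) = -18660 /13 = -1435.38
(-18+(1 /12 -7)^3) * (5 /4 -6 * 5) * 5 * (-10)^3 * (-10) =216663953125 /432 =501536928.53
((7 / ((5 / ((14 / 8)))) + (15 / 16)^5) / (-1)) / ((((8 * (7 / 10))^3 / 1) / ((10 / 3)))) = -2080241375 / 34527510528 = -0.06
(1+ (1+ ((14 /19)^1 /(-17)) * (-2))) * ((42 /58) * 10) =141540 /9367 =15.11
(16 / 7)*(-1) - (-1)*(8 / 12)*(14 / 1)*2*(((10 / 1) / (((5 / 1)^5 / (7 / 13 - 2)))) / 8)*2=-393724 / 170625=-2.31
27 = 27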